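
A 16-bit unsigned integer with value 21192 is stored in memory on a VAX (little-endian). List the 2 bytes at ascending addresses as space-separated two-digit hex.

21192 in hexadecimal, padded to 16 bits, is 0x52C8.
Split into bytes (most-significant first): 52 C8.
Little-endian: lowest address holds the least-significant byte.
So at ascending addresses the bytes are C8 52.

C8 52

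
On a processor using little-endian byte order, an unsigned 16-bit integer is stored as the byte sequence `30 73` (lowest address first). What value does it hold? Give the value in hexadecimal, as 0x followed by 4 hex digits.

0x7330

Little-endian stores the least-significant byte at the lowest address.
Reassemble most-significant byte first: 73 30 → 0x7330.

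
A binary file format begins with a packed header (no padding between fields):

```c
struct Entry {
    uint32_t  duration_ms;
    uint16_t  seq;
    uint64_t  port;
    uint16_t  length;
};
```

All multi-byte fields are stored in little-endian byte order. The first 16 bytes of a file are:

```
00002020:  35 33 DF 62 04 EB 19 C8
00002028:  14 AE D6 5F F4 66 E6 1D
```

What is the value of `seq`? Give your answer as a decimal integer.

60164

`seq` follows `duration_ms` (4 bytes), so it starts at byte offset 4 and occupies 2 bytes.
Bytes at offsets 4..5: 04 EB.
Little-endian: lowest address holds the least-significant byte.
Reassemble most-significant byte first: EB 04 → 0xEB04.
0xEB04 = 60164.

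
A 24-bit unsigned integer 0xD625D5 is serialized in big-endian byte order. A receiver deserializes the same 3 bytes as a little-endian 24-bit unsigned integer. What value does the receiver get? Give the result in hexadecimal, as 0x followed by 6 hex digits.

Stored big-endian, the bytes at ascending addresses are D6 25 D5.
Read back as little-endian, the first byte is least significant, giving 0xD525D6.

0xD525D6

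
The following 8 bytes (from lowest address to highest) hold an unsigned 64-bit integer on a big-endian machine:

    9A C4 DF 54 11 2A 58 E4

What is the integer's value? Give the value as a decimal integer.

Big-endian: lowest address holds the most-significant byte.
The bytes are already most-significant first: 0x9AC4DF54112A58E4.
0x9AC4DF54112A58E4 = 11152284129434425572.

11152284129434425572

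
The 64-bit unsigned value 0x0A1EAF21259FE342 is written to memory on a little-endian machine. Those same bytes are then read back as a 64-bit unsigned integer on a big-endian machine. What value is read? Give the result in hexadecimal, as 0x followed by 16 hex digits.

0x42E39F2521AF1E0A

Stored little-endian, the bytes at ascending addresses are 42 E3 9F 25 21 AF 1E 0A.
Read back as big-endian, the last byte is least significant, giving 0x42E39F2521AF1E0A.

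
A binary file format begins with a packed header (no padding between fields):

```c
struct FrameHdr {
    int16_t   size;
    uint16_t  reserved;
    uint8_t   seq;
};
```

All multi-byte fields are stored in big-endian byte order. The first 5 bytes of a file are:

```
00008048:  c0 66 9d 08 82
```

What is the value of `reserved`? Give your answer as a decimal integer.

40200

`reserved` follows `size` (2 bytes), so it starts at byte offset 2 and occupies 2 bytes.
Bytes at offsets 2..3: 9D 08.
Big-endian stores the most-significant byte at the lowest address.
The bytes are already most-significant first: 0x9D08.
0x9D08 = 40200.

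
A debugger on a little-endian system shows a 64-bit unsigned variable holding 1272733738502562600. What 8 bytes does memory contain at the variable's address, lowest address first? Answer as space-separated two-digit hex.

1272733738502562600 in hexadecimal, padded to 64 bits, is 0x11A9A8978919A328.
Split into bytes (most-significant first): 11 A9 A8 97 89 19 A3 28.
Little-endian stores the least-significant byte at the lowest address.
So at ascending addresses the bytes are 28 A3 19 89 97 A8 A9 11.

28 A3 19 89 97 A8 A9 11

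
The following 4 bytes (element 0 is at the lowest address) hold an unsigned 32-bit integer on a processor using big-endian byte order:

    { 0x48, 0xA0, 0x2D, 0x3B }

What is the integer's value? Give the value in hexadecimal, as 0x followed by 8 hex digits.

0x48A02D3B

Big-endian stores the most-significant byte at the lowest address.
The bytes are already most-significant first: 0x48A02D3B.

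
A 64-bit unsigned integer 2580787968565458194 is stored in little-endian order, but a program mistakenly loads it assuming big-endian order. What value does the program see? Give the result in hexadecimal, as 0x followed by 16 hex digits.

2580787968565458194 in 64-bit hexadecimal is 0x23D0CCFBDAF23512.
Stored little-endian, the bytes at ascending addresses are 12 35 F2 DA FB CC D0 23.
Read back as big-endian, the last byte is least significant, giving 0x1235F2DAFBCCD023.

0x1235F2DAFBCCD023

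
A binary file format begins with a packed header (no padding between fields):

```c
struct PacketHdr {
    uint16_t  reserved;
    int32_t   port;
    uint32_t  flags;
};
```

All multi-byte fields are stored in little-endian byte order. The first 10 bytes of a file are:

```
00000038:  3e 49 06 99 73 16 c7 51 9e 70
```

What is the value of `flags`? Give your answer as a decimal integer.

1889423815

`flags` follows `reserved` (2 B), `port` (4 B), so it starts at offset 2 + 4 = 6 and occupies 4 bytes.
Bytes at offsets 6..9: C7 51 9E 70.
In little-endian order the low byte comes first in memory.
Reassemble most-significant byte first: 70 9E 51 C7 → 0x709E51C7.
0x709E51C7 = 1889423815.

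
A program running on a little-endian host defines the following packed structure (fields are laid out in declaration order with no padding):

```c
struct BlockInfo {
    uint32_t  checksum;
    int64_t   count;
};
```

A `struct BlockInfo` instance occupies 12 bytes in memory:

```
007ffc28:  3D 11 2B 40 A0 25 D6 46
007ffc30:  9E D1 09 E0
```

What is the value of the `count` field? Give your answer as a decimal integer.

`count` follows `checksum` (4 bytes), so it starts at byte offset 4 and occupies 8 bytes.
Bytes at offsets 4..11: A0 25 D6 46 9E D1 09 E0.
In little-endian order the low byte comes first in memory.
Reassemble most-significant byte first: E0 09 D1 9E 46 D6 25 A0 → 0xE009D19E46D625A0.
Top bit is set, so as a signed 64-bit value this is 0xE009D19E46D625A0 − 2^64 = -2303079256699820640.

-2303079256699820640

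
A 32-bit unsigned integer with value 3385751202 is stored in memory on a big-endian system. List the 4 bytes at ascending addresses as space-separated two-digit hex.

3385751202 in hexadecimal, padded to 32 bits, is 0xC9CE76A2.
Split into bytes (most-significant first): C9 CE 76 A2.
In big-endian order the high byte comes first in memory.
So the memory order matches the most-significant-first order: C9 CE 76 A2.

C9 CE 76 A2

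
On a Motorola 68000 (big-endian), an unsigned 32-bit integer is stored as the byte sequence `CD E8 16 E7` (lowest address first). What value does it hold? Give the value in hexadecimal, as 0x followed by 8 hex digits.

Big-endian stores the most-significant byte at the lowest address.
The bytes are already most-significant first: 0xCDE816E7.

0xCDE816E7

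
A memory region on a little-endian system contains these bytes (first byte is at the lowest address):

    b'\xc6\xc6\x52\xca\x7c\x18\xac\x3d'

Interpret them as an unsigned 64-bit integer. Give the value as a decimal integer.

4443953856557270726

Little-endian: lowest address holds the least-significant byte.
Reassemble most-significant byte first: 3D AC 18 7C CA 52 C6 C6 → 0x3DAC187CCA52C6C6.
0x3DAC187CCA52C6C6 = 4443953856557270726.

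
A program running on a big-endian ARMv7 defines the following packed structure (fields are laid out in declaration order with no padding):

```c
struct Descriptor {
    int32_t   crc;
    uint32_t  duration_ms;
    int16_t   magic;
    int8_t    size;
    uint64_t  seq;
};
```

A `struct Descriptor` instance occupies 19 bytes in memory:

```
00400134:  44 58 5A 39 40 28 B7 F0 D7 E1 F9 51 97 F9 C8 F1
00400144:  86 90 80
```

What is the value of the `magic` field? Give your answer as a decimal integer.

-10271

`magic` follows `crc` (4 B), `duration_ms` (4 B), so it starts at offset 4 + 4 = 8 and occupies 2 bytes.
Bytes at offsets 8..9: D7 E1.
In big-endian order the high byte comes first in memory.
The bytes are already most-significant first: 0xD7E1.
Top bit is set, so as a signed 16-bit value this is 0xD7E1 − 2^16 = -10271.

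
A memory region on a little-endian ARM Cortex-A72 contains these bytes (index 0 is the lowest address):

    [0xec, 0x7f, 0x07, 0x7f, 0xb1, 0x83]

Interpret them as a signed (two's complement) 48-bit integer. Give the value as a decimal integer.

-136676613062676

In little-endian order the low byte comes first in memory.
Reassemble most-significant byte first: 83 B1 7F 07 7F EC → 0x83B17F077FEC.
Top bit is set, so as a signed 48-bit value this is 0x83B17F077FEC − 2^48 = -136676613062676.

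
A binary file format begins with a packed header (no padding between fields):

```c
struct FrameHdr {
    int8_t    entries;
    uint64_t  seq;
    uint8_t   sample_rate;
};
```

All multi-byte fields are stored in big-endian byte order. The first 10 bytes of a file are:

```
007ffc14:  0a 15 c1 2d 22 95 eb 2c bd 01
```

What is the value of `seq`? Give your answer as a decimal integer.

`seq` follows `entries` (1 byte), so it starts at byte offset 1 and occupies 8 bytes.
Bytes at offsets 1..8: 15 C1 2D 22 95 EB 2C BD.
Big-endian: lowest address holds the most-significant byte.
The bytes are already most-significant first: 0x15C12D2295EB2CBD.
0x15C12D2295EB2CBD = 1567583771868998845.

1567583771868998845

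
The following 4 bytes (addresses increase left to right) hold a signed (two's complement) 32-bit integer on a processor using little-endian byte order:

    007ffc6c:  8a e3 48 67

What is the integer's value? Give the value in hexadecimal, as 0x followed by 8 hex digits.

In little-endian order the low byte comes first in memory.
Reassemble most-significant byte first: 67 48 E3 8A → 0x6748E38A.

0x6748E38A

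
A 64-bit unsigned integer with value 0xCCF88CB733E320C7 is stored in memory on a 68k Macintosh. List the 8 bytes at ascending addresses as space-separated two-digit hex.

Split into bytes (most-significant first): CC F8 8C B7 33 E3 20 C7.
Big-endian: lowest address holds the most-significant byte.
So the memory order matches the most-significant-first order: CC F8 8C B7 33 E3 20 C7.

CC F8 8C B7 33 E3 20 C7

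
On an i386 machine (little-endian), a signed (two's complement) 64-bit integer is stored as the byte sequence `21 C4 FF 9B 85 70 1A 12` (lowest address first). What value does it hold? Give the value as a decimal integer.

Little-endian stores the least-significant byte at the lowest address.
Reassemble most-significant byte first: 12 1A 70 85 9B FF C4 21 → 0x121A70859BFFC421.
0x121A70859BFFC421 = 1304478761227371553.

1304478761227371553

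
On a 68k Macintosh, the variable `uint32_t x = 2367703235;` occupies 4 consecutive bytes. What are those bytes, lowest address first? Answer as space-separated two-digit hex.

2367703235 in hexadecimal, padded to 32 bits, is 0x8D2048C3.
Split into bytes (most-significant first): 8D 20 48 C3.
In big-endian order the high byte comes first in memory.
So the memory order matches the most-significant-first order: 8D 20 48 C3.

8D 20 48 C3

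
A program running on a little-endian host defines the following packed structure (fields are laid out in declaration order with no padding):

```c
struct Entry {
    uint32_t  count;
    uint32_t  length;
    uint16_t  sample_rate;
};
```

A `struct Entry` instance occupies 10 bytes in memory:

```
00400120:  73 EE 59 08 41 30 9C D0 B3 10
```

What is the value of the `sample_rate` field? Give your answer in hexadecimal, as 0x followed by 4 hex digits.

0x10B3

`sample_rate` follows `count` (4 B), `length` (4 B), so it starts at offset 4 + 4 = 8 and occupies 2 bytes.
Bytes at offsets 8..9: B3 10.
Little-endian stores the least-significant byte at the lowest address.
Reassemble most-significant byte first: 10 B3 → 0x10B3.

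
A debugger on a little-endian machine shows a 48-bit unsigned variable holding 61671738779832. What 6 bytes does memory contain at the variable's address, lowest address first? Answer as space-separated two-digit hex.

61671738779832 in hexadecimal, padded to 48 bits, is 0x3817121528B8.
Split into bytes (most-significant first): 38 17 12 15 28 B8.
Little-endian: lowest address holds the least-significant byte.
So at ascending addresses the bytes are B8 28 15 12 17 38.

B8 28 15 12 17 38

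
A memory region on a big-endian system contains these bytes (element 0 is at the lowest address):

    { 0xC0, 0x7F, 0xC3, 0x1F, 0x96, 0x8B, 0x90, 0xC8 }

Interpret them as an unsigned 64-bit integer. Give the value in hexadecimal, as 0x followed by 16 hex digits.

0xC07FC31F968B90C8

In big-endian order the high byte comes first in memory.
The bytes are already most-significant first: 0xC07FC31F968B90C8.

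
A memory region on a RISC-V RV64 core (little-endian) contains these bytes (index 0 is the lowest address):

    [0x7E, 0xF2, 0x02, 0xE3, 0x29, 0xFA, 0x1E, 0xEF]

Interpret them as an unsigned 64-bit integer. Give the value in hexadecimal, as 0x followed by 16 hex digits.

0xEF1EFA29E302F27E

In little-endian order the low byte comes first in memory.
Reassemble most-significant byte first: EF 1E FA 29 E3 02 F2 7E → 0xEF1EFA29E302F27E.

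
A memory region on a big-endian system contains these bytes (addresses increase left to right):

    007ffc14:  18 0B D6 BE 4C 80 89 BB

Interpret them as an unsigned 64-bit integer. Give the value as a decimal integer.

Big-endian stores the most-significant byte at the lowest address.
The bytes are already most-significant first: 0x180BD6BE4C8089BB.
0x180BD6BE4C8089BB = 1732714594469710267.

1732714594469710267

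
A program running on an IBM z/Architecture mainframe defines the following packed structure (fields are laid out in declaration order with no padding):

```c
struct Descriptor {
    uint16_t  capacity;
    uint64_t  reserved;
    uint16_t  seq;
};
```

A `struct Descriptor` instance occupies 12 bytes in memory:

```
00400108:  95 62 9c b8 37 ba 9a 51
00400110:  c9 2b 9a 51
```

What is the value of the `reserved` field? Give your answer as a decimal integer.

11292837340224014635

`reserved` follows `capacity` (2 bytes), so it starts at byte offset 2 and occupies 8 bytes.
Bytes at offsets 2..9: 9C B8 37 BA 9A 51 C9 2B.
Big-endian stores the most-significant byte at the lowest address.
The bytes are already most-significant first: 0x9CB837BA9A51C92B.
0x9CB837BA9A51C92B = 11292837340224014635.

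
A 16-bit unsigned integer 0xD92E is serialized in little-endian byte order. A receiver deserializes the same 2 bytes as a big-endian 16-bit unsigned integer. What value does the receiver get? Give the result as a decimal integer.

Stored little-endian, the bytes at ascending addresses are 2E D9.
Read back as big-endian, the last byte is least significant, giving 0x2ED9.
0x2ED9 = 11993.

11993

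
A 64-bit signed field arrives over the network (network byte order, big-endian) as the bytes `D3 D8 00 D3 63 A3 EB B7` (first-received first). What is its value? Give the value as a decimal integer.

Big-endian: lowest address holds the most-significant byte.
The bytes are already most-significant first: 0xD3D800D363A3EBB7.
Top bit is set, so as a signed 64-bit value this is 0xD3D800D363A3EBB7 − 2^64 = -3181792228827468873.

-3181792228827468873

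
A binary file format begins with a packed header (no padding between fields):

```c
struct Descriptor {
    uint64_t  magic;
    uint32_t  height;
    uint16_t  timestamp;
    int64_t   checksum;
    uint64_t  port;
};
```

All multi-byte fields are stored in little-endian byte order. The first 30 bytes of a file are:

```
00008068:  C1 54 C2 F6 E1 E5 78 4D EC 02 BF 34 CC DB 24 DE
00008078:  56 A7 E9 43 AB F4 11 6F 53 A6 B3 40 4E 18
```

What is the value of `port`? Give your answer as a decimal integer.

1751408445427511057

`port` follows `magic` (8 B), `height` (4 B), `timestamp` (2 B), `checksum` (8 B), so it starts at offset 8 + 4 + 2 + 8 = 22 and occupies 8 bytes.
Bytes at offsets 22..29: 11 6F 53 A6 B3 40 4E 18.
Little-endian stores the least-significant byte at the lowest address.
Reassemble most-significant byte first: 18 4E 40 B3 A6 53 6F 11 → 0x184E40B3A6536F11.
0x184E40B3A6536F11 = 1751408445427511057.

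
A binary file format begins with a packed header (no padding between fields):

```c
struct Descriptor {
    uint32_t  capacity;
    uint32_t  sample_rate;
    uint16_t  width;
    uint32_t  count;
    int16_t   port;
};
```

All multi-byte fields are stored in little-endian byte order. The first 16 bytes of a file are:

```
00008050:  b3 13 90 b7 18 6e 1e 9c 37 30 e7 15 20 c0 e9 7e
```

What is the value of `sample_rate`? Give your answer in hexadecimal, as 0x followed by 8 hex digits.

0x9C1E6E18

`sample_rate` follows `capacity` (4 bytes), so it starts at byte offset 4 and occupies 4 bytes.
Bytes at offsets 4..7: 18 6E 1E 9C.
Little-endian: lowest address holds the least-significant byte.
Reassemble most-significant byte first: 9C 1E 6E 18 → 0x9C1E6E18.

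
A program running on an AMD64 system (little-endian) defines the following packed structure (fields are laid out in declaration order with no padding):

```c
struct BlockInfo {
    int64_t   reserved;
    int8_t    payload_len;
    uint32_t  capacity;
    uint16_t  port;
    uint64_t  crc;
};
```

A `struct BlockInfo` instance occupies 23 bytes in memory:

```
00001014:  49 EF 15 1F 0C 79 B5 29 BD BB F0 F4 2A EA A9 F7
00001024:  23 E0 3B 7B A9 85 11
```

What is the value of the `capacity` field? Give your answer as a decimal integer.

`capacity` follows `reserved` (8 B), `payload_len` (1 B), so it starts at offset 8 + 1 = 9 and occupies 4 bytes.
Bytes at offsets 9..12: BB F0 F4 2A.
Little-endian stores the least-significant byte at the lowest address.
Reassemble most-significant byte first: 2A F4 F0 BB → 0x2AF4F0BB.
0x2AF4F0BB = 720695483.

720695483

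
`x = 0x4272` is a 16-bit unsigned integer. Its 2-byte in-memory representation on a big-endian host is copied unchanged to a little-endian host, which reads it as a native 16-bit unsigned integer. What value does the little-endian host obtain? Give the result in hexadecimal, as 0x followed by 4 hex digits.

0x7242

Stored big-endian, the bytes at ascending addresses are 42 72.
Read back as little-endian, the first byte is least significant, giving 0x7242.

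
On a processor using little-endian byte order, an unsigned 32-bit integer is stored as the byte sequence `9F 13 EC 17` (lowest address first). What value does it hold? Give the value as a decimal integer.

401347487

In little-endian order the low byte comes first in memory.
Reassemble most-significant byte first: 17 EC 13 9F → 0x17EC139F.
0x17EC139F = 401347487.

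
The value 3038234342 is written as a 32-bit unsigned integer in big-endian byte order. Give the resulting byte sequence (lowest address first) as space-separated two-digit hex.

B5 17 C6 E6

3038234342 in hexadecimal, padded to 32 bits, is 0xB517C6E6.
Split into bytes (most-significant first): B5 17 C6 E6.
In big-endian order the high byte comes first in memory.
So the memory order matches the most-significant-first order: B5 17 C6 E6.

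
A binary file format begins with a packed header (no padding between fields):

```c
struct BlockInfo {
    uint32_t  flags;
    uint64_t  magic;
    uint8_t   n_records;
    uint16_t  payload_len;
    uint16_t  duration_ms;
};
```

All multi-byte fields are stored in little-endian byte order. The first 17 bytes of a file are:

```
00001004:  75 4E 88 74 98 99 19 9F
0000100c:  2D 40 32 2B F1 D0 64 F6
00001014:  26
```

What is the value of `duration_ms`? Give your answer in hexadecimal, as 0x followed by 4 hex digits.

0x26F6

`duration_ms` follows `flags` (4 B), `magic` (8 B), `n_records` (1 B), `payload_len` (2 B), so it starts at offset 4 + 8 + 1 + 2 = 15 and occupies 2 bytes.
Bytes at offsets 15..16: F6 26.
Little-endian: lowest address holds the least-significant byte.
Reassemble most-significant byte first: 26 F6 → 0x26F6.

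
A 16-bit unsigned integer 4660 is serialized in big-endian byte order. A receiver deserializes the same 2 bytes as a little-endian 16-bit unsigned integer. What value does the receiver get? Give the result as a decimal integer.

13330

4660 in 16-bit hexadecimal is 0x1234.
Stored big-endian, the bytes at ascending addresses are 12 34.
Read back as little-endian, the first byte is least significant, giving 0x3412.
0x3412 = 13330.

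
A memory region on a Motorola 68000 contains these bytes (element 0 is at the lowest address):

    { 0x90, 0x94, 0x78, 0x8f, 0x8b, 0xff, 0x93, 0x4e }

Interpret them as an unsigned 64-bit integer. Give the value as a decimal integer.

10418084395939238734

Big-endian stores the most-significant byte at the lowest address.
The bytes are already most-significant first: 0x9094788F8BFF934E.
0x9094788F8BFF934E = 10418084395939238734.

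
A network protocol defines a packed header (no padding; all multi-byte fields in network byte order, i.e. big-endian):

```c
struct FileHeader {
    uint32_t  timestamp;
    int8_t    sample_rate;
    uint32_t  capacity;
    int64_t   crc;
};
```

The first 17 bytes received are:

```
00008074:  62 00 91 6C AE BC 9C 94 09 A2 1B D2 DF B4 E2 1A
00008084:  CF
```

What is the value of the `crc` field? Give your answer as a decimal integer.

`crc` follows `timestamp` (4 B), `sample_rate` (1 B), `capacity` (4 B), so it starts at offset 4 + 1 + 4 = 9 and occupies 8 bytes.
Bytes at offsets 9..16: A2 1B D2 DF B4 E2 1A CF.
In big-endian order the high byte comes first in memory.
The bytes are already most-significant first: 0xA21BD2DFB4E21ACF.
Top bit is set, so as a signed 64-bit value this is 0xA21BD2DFB4E21ACF − 2^64 = -6765582156939781425.

-6765582156939781425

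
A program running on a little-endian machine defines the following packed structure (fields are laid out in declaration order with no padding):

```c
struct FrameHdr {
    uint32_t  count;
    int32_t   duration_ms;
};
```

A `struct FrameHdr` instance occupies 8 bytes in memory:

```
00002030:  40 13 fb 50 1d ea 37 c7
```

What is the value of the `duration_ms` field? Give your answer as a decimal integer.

`duration_ms` follows `count` (4 bytes), so it starts at byte offset 4 and occupies 4 bytes.
Bytes at offsets 4..7: 1D EA 37 C7.
In little-endian order the low byte comes first in memory.
Reassemble most-significant byte first: C7 37 EA 1D → 0xC737EA1D.
Top bit is set, so as a signed 32-bit value this is 0xC737EA1D − 2^32 = -952636899.

-952636899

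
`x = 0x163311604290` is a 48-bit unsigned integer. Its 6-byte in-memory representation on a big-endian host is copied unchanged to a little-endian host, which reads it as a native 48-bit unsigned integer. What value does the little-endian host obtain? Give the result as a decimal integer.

158614753981206

Stored big-endian, the bytes at ascending addresses are 16 33 11 60 42 90.
Read back as little-endian, the first byte is least significant, giving 0x904260113316.
0x904260113316 = 158614753981206.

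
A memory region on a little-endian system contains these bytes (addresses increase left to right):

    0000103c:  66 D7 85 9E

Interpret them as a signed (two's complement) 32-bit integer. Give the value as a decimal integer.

-1635395738

Little-endian: lowest address holds the least-significant byte.
Reassemble most-significant byte first: 9E 85 D7 66 → 0x9E85D766.
Top bit is set, so as a signed 32-bit value this is 0x9E85D766 − 2^32 = -1635395738.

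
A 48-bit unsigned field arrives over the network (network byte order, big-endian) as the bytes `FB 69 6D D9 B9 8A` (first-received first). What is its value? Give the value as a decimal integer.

276430233123210

Big-endian stores the most-significant byte at the lowest address.
The bytes are already most-significant first: 0xFB696DD9B98A.
0xFB696DD9B98A = 276430233123210.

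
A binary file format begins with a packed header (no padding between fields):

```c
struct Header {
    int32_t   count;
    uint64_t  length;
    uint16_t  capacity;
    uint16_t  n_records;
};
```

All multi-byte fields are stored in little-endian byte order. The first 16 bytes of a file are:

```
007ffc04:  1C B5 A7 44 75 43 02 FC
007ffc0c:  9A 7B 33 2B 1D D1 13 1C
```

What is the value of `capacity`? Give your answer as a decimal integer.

53533

`capacity` follows `count` (4 B), `length` (8 B), so it starts at offset 4 + 8 = 12 and occupies 2 bytes.
Bytes at offsets 12..13: 1D D1.
In little-endian order the low byte comes first in memory.
Reassemble most-significant byte first: D1 1D → 0xD11D.
0xD11D = 53533.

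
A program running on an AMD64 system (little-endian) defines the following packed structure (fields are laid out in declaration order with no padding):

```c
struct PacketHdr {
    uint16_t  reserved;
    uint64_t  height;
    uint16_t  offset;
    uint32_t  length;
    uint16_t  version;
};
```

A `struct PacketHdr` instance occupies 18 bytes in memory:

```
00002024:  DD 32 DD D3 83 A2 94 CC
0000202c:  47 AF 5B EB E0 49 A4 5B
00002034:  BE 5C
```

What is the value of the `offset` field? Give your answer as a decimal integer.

60251

`offset` follows `reserved` (2 B), `height` (8 B), so it starts at offset 2 + 8 = 10 and occupies 2 bytes.
Bytes at offsets 10..11: 5B EB.
Little-endian: lowest address holds the least-significant byte.
Reassemble most-significant byte first: EB 5B → 0xEB5B.
0xEB5B = 60251.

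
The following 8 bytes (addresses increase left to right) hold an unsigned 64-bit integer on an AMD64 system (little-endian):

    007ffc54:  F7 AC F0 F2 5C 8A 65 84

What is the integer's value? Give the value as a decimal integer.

9540183517471747319

Little-endian: lowest address holds the least-significant byte.
Reassemble most-significant byte first: 84 65 8A 5C F2 F0 AC F7 → 0x84658A5CF2F0ACF7.
0x84658A5CF2F0ACF7 = 9540183517471747319.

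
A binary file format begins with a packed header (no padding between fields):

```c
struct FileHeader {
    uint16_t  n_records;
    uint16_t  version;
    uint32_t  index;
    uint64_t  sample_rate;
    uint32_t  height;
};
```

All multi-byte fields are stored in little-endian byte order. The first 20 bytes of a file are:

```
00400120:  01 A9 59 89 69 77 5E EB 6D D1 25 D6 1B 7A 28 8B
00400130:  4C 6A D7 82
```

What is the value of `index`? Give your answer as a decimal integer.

`index` follows `n_records` (2 B), `version` (2 B), so it starts at offset 2 + 2 = 4 and occupies 4 bytes.
Bytes at offsets 4..7: 69 77 5E EB.
In little-endian order the low byte comes first in memory.
Reassemble most-significant byte first: EB 5E 77 69 → 0xEB5E7769.
0xEB5E7769 = 3948836713.

3948836713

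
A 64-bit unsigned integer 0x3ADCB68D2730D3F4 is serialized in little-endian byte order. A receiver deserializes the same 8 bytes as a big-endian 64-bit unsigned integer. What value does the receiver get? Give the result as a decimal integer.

Stored little-endian, the bytes at ascending addresses are F4 D3 30 27 8D B6 DC 3A.
Read back as big-endian, the last byte is least significant, giving 0xF4D330278DB6DC3A.
0xF4D330278DB6DC3A = 17641497111779793978.

17641497111779793978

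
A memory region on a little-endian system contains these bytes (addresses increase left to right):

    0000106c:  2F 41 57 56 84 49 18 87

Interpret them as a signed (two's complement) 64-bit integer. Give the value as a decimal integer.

-8712132646415154897

Little-endian stores the least-significant byte at the lowest address.
Reassemble most-significant byte first: 87 18 49 84 56 57 41 2F → 0x871849845657412F.
Top bit is set, so as a signed 64-bit value this is 0x871849845657412F − 2^64 = -8712132646415154897.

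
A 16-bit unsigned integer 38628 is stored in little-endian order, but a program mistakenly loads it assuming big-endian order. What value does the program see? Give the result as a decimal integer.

38628 in 16-bit hexadecimal is 0x96E4.
Stored little-endian, the bytes at ascending addresses are E4 96.
Read back as big-endian, the last byte is least significant, giving 0xE496.
0xE496 = 58518.

58518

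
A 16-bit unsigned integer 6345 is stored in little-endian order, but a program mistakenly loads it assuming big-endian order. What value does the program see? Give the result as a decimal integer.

6345 in 16-bit hexadecimal is 0x18C9.
Stored little-endian, the bytes at ascending addresses are C9 18.
Read back as big-endian, the last byte is least significant, giving 0xC918.
0xC918 = 51480.

51480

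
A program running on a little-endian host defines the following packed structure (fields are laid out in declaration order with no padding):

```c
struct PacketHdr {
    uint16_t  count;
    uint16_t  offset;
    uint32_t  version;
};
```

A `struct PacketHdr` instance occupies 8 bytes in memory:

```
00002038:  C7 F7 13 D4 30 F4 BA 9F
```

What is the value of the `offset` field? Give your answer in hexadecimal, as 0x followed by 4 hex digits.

`offset` follows `count` (2 bytes), so it starts at byte offset 2 and occupies 2 bytes.
Bytes at offsets 2..3: 13 D4.
In little-endian order the low byte comes first in memory.
Reassemble most-significant byte first: D4 13 → 0xD413.

0xD413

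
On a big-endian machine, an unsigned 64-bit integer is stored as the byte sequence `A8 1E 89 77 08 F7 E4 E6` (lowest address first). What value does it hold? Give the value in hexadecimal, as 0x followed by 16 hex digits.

Big-endian stores the most-significant byte at the lowest address.
The bytes are already most-significant first: 0xA81E897708F7E4E6.

0xA81E897708F7E4E6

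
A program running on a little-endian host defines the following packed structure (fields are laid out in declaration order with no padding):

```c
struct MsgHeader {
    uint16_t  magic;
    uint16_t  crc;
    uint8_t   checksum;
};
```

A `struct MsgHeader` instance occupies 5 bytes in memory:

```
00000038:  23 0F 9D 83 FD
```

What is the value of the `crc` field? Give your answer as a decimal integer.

`crc` follows `magic` (2 bytes), so it starts at byte offset 2 and occupies 2 bytes.
Bytes at offsets 2..3: 9D 83.
Little-endian stores the least-significant byte at the lowest address.
Reassemble most-significant byte first: 83 9D → 0x839D.
0x839D = 33693.

33693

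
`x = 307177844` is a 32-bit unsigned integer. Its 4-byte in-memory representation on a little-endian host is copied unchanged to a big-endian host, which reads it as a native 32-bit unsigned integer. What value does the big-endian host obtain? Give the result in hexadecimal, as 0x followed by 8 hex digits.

307177844 in 32-bit hexadecimal is 0x124F2974.
Stored little-endian, the bytes at ascending addresses are 74 29 4F 12.
Read back as big-endian, the last byte is least significant, giving 0x74294F12.

0x74294F12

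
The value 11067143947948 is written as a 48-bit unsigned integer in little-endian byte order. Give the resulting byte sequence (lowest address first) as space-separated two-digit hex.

11067143947948 in hexadecimal, padded to 48 bits, is 0x0A10C52F06AC.
Split into bytes (most-significant first): 0A 10 C5 2F 06 AC.
In little-endian order the low byte comes first in memory.
So at ascending addresses the bytes are AC 06 2F C5 10 0A.

AC 06 2F C5 10 0A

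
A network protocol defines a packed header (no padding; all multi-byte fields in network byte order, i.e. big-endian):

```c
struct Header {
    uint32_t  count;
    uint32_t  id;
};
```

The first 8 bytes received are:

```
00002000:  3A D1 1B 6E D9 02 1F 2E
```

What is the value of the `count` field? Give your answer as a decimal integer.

986782574

`count` is the first field, at byte offset 0, occupying 4 bytes.
Bytes at offsets 0..3: 3A D1 1B 6E.
Big-endian stores the most-significant byte at the lowest address.
The bytes are already most-significant first: 0x3AD11B6E.
0x3AD11B6E = 986782574.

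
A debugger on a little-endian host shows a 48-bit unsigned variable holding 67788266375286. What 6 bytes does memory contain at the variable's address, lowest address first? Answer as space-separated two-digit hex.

76 88 89 2F A7 3D

67788266375286 in hexadecimal, padded to 48 bits, is 0x3DA72F898876.
Split into bytes (most-significant first): 3D A7 2F 89 88 76.
Little-endian stores the least-significant byte at the lowest address.
So at ascending addresses the bytes are 76 88 89 2F A7 3D.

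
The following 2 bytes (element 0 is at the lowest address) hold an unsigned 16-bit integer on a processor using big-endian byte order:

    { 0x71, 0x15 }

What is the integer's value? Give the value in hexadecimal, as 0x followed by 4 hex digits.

0x7115

Big-endian stores the most-significant byte at the lowest address.
The bytes are already most-significant first: 0x7115.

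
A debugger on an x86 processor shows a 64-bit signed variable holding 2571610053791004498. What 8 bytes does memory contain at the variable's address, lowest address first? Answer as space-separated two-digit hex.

52 37 09 0D B8 31 B0 23

2571610053791004498 in hexadecimal, padded to 64 bits, is 0x23B031B80D093752.
Split into bytes (most-significant first): 23 B0 31 B8 0D 09 37 52.
In little-endian order the low byte comes first in memory.
So at ascending addresses the bytes are 52 37 09 0D B8 31 B0 23.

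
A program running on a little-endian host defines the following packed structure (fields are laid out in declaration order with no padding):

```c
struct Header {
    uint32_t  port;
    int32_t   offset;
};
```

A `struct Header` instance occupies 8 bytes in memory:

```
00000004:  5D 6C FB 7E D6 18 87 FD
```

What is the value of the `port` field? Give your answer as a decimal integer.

`port` is the first field, at byte offset 0, occupying 4 bytes.
Bytes at offsets 0..3: 5D 6C FB 7E.
In little-endian order the low byte comes first in memory.
Reassemble most-significant byte first: 7E FB 6C 5D → 0x7EFB6C5D.
0x7EFB6C5D = 2130406493.

2130406493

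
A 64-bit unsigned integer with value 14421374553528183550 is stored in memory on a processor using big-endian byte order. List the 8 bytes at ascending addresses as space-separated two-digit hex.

14421374553528183550 in hexadecimal, padded to 64 bits, is 0xC82303BFABE7AAFE.
Split into bytes (most-significant first): C8 23 03 BF AB E7 AA FE.
Big-endian: lowest address holds the most-significant byte.
So the memory order matches the most-significant-first order: C8 23 03 BF AB E7 AA FE.

C8 23 03 BF AB E7 AA FE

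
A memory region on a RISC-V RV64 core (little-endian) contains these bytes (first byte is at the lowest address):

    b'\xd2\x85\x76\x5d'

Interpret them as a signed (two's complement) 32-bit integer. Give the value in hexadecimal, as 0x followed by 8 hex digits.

0x5D7685D2

Little-endian: lowest address holds the least-significant byte.
Reassemble most-significant byte first: 5D 76 85 D2 → 0x5D7685D2.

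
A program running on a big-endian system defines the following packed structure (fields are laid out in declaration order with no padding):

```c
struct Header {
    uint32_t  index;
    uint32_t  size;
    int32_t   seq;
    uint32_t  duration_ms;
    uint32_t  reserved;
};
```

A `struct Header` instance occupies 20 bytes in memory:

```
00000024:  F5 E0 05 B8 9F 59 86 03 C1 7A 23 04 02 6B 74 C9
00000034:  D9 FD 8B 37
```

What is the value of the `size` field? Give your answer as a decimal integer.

2673444355

`size` follows `index` (4 bytes), so it starts at byte offset 4 and occupies 4 bytes.
Bytes at offsets 4..7: 9F 59 86 03.
In big-endian order the high byte comes first in memory.
The bytes are already most-significant first: 0x9F598603.
0x9F598603 = 2673444355.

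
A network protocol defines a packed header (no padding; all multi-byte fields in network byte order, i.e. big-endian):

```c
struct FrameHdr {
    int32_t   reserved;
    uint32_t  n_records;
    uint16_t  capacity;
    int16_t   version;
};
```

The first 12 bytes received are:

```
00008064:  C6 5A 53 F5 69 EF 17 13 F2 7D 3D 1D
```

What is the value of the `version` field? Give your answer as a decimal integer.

15645

`version` follows `reserved` (4 B), `n_records` (4 B), `capacity` (2 B), so it starts at offset 4 + 4 + 2 = 10 and occupies 2 bytes.
Bytes at offsets 10..11: 3D 1D.
In big-endian order the high byte comes first in memory.
The bytes are already most-significant first: 0x3D1D.
0x3D1D = 15645.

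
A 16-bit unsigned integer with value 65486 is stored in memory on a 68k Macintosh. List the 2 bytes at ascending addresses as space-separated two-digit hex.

65486 in hexadecimal, padded to 16 bits, is 0xFFCE.
Split into bytes (most-significant first): FF CE.
Big-endian: lowest address holds the most-significant byte.
So the memory order matches the most-significant-first order: FF CE.

FF CE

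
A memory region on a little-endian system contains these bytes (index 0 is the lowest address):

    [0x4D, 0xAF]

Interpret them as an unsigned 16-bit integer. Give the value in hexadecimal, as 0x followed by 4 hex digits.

In little-endian order the low byte comes first in memory.
Reassemble most-significant byte first: AF 4D → 0xAF4D.

0xAF4D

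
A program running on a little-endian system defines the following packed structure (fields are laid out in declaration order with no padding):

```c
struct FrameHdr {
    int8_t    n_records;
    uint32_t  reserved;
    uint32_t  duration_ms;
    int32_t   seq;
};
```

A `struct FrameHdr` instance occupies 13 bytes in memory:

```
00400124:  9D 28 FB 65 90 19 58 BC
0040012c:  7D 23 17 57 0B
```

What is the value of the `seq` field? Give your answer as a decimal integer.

190256931

`seq` follows `n_records` (1 B), `reserved` (4 B), `duration_ms` (4 B), so it starts at offset 1 + 4 + 4 = 9 and occupies 4 bytes.
Bytes at offsets 9..12: 23 17 57 0B.
In little-endian order the low byte comes first in memory.
Reassemble most-significant byte first: 0B 57 17 23 → 0x0B571723.
0x0B571723 = 190256931.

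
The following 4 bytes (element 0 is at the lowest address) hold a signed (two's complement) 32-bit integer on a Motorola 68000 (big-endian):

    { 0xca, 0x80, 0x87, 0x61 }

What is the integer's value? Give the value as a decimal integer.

-897546399

In big-endian order the high byte comes first in memory.
The bytes are already most-significant first: 0xCA808761.
Top bit is set, so as a signed 32-bit value this is 0xCA808761 − 2^32 = -897546399.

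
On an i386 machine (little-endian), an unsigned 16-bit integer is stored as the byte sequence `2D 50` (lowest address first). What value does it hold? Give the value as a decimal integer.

In little-endian order the low byte comes first in memory.
Reassemble most-significant byte first: 50 2D → 0x502D.
0x502D = 20525.

20525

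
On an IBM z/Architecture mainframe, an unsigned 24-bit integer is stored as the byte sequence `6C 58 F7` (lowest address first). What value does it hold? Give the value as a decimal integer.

Big-endian: lowest address holds the most-significant byte.
The bytes are already most-significant first: 0x6C58F7.
0x6C58F7 = 7100663.

7100663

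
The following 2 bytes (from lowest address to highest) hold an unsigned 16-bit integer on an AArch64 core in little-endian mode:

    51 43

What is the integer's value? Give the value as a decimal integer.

Little-endian stores the least-significant byte at the lowest address.
Reassemble most-significant byte first: 43 51 → 0x4351.
0x4351 = 17233.

17233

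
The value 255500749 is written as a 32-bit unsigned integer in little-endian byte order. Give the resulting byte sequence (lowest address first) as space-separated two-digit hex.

255500749 in hexadecimal, padded to 32 bits, is 0x0F3AA1CD.
Split into bytes (most-significant first): 0F 3A A1 CD.
In little-endian order the low byte comes first in memory.
So at ascending addresses the bytes are CD A1 3A 0F.

CD A1 3A 0F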